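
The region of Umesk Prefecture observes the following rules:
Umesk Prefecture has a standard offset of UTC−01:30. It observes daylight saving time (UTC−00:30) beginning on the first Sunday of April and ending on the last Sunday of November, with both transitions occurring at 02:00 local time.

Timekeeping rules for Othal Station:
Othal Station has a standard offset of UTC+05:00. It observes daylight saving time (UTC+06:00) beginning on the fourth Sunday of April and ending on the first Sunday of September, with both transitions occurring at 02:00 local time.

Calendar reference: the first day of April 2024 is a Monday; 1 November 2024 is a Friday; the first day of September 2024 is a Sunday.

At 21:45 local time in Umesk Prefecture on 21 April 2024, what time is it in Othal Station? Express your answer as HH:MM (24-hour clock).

03:15

1 April 2024 is a Monday, so the first Sunday is April 7.
1 November 2024 is a Friday, so Sundays fall on 3, 10, 17, 24; the last is November 24.
21 April 2024 lies within the daylight-saving period (7 April – 24 November), so Umesk Prefecture is on daylight time, UTC−00:30.
21:45 Umesk Prefecture + 0h30m = 22:15 UTC.
1 April 2024 is a Monday, so the first Sunday is April 7 and the fourth is April 28.
1 September 2024 is a Sunday, so the first Sunday is September 1.
At the standard offset (UTC+05:00), 22:15 UTC + 5h = 03:15 Othal Station standard time (rolling into the next day, 22 April 2024).
Daylight saving runs 28 April – 1 September; the standard-time date in Othal Station, 22 April 2024, is outside that window, so Othal Station is on standard time at UTC+05:00.
22:15 UTC + 5h = 03:15 Othal Station (rolling into the next day, 22 April 2024).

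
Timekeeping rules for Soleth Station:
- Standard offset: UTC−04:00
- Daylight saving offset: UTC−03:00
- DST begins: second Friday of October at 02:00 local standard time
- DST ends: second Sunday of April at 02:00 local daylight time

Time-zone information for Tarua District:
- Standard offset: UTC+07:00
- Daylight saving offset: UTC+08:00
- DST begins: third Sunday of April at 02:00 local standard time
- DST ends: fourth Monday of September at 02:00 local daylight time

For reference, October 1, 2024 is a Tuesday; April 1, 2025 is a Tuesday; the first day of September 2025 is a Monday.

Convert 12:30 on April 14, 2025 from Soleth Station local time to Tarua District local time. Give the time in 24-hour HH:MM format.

23:30

1 October 2024 is a Tuesday, so the first Friday is October 4 and the second is October 11.
1 April 2025 is a Tuesday, so the first Sunday is April 6 and the second is April 13.
April 14, 2025 is outside the daylight-saving period (11 October 2024 – 13 April 2025), so Soleth Station is on standard time, UTC−04:00.
12:30 Soleth Station + 4h = 16:30 UTC.
1 April 2025 is a Tuesday, so the first Sunday is April 6 and the third is April 20.
1 September 2025 is a Monday, so the first Monday is September 1 and the fourth is September 22.
At the standard offset (UTC+07:00), 16:30 UTC + 7h = 23:30 Tarua District standard time.
Daylight saving runs 20 April – 22 September; the standard-time date in Tarua District, April 14, 2025, is outside that window, so Tarua District is on standard time at UTC+07:00.
16:30 UTC + 7h = 23:30 Tarua District.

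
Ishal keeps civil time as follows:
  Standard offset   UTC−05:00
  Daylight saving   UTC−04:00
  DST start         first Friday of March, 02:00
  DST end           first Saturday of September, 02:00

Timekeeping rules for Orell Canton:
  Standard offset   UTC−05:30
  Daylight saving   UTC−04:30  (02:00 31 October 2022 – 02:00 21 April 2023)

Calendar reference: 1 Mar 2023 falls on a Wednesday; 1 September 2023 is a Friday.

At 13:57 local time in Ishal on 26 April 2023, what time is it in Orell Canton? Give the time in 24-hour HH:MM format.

1 March 2023 is a Wednesday, so the first Friday is March 3.
1 September 2023 is a Friday, so the first Saturday is September 2.
26 April 2023 lies within the daylight-saving period (3 March – 2 September), so Ishal is on daylight time, UTC−04:00.
13:57 Ishal + 4h = 17:57 UTC.
At the standard offset (UTC−05:30), 17:57 UTC − 5h30m = 12:27 Orell Canton standard time.
The standard-time date in Orell Canton, 26 April 2023, is outside the daylight-saving period (31 October 2022 – 21 April 2023), so Orell Canton is on standard time, UTC−05:30.
17:57 UTC − 5h30m = 12:27 Orell Canton.

12:27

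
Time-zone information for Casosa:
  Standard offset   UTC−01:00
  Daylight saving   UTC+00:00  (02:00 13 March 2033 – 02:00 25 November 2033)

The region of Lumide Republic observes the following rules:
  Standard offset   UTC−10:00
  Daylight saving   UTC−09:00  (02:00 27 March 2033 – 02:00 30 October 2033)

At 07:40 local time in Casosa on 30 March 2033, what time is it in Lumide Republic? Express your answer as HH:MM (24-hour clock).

22:40

30 March 2033 lies within the daylight-saving period (13 March – 25 November), so Casosa is on daylight time, UTC+00:00.
07:40 Casosa − 0h = 07:40 UTC.
At the standard offset (UTC−10:00), 07:40 UTC − 10h = 21:40 Lumide Republic standard time (rolling into the previous day, 29 March 2033).
The standard-time date in Lumide Republic, 29 March 2033, lies within the daylight-saving period (27 March – 30 October), so Lumide Republic is on daylight time, UTC−09:00.
07:40 UTC − 9h = 22:40 Lumide Republic (rolling into the previous day, 29 March 2033).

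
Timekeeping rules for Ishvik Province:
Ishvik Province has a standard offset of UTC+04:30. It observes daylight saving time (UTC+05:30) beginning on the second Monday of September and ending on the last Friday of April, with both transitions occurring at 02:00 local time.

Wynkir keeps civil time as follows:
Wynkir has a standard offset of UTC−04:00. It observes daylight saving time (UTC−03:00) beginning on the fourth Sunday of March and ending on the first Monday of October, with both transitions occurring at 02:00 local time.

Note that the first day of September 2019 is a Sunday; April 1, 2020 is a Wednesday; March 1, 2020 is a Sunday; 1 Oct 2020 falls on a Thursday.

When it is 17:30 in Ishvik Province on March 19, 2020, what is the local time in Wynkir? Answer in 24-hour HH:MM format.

08:00

1 September 2019 is a Sunday, so the first Monday is September 2 and the second is September 9.
1 April 2020 is a Wednesday, so Fridays fall on 3, 10, 17, 24; the last is April 24.
Daylight saving runs 9 September 2019 – 24 April 2020; March 19, 2020 is inside that window, so Ishvik Province is at UTC+05:30.
17:30 Ishvik Province − 5h30m = 12:00 UTC.
1 March 2020 is a Sunday, so the first Sunday is March 1 and the fourth is March 22.
1 October 2020 is a Thursday, so the first Monday is October 5.
At the standard offset (UTC−04:00), 12:00 UTC − 4h = 08:00 Wynkir standard time.
The standard-time date in Wynkir, March 19, 2020, does not fall between 22 March and 5 October, so daylight saving is not in effect and Wynkir is at UTC−04:00.
12:00 UTC − 4h = 08:00 Wynkir.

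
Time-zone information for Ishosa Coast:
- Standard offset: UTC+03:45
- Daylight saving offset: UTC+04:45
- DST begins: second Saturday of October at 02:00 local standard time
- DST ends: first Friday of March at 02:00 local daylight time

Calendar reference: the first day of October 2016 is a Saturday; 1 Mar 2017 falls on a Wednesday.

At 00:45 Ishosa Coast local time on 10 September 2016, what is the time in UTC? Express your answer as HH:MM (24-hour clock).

21:00

1 October 2016 is a Saturday, so the first Saturday is October 1 and the second is October 8.
1 March 2017 is a Wednesday, so the first Friday is March 3.
10 September 2016 does not fall between 8 October 2016 and 3 March 2017, so daylight saving is not in effect and Ishosa Coast is at UTC+03:45.
00:45 local − 3h45m = 21:00 UTC (rolling into the previous day, 9 September 2016).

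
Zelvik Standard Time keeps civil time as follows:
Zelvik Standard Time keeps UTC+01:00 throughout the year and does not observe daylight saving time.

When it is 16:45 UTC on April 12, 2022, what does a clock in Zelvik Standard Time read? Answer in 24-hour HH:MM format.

Zelvik Standard Time stays on UTC+01:00 all year.
16:45 UTC + 1h = 17:45 local.

17:45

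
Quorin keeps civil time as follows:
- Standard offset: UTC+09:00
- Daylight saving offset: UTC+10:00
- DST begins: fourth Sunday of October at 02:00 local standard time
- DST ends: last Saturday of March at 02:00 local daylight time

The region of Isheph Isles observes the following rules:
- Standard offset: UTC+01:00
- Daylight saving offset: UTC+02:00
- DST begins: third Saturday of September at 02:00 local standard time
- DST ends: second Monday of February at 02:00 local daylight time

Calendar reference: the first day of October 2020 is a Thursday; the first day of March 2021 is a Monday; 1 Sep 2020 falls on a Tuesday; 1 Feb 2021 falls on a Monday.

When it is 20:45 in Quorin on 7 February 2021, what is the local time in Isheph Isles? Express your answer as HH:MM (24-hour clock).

12:45

1 October 2020 is a Thursday, so the first Sunday is October 4 and the fourth is October 25.
1 March 2021 is a Monday, so Saturdays fall on 6, 13, 20, 27; the last is March 27.
7 February 2021 lies within the daylight-saving period (25 October 2020 – 27 March 2021), so Quorin is on daylight time, UTC+10:00.
20:45 Quorin − 10h = 10:45 UTC.
1 September 2020 is a Tuesday, so the first Saturday is September 5 and the third is September 19.
1 February 2021 is a Monday, so the first Monday is February 1 and the second is February 8.
At the standard offset (UTC+01:00), 10:45 UTC + 1h = 11:45 Isheph Isles standard time.
The standard-time date in Isheph Isles, 7 February 2021, lies within the daylight-saving period (19 September 2020 – 8 February 2021), so Isheph Isles is on daylight time, UTC+02:00.
10:45 UTC + 2h = 12:45 Isheph Isles.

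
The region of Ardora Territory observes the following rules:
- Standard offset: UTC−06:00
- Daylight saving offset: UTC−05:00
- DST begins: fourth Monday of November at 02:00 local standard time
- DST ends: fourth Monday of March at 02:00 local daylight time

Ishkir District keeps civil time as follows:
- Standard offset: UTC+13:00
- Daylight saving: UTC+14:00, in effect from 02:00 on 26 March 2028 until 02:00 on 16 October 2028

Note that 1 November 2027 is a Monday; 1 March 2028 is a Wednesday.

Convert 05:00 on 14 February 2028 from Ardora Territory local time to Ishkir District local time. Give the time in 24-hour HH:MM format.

1 November 2027 is a Monday, so the first Monday is November 1 and the fourth is November 22.
1 March 2028 is a Wednesday, so the first Monday is March 6 and the fourth is March 27.
14 February 2028 lies within the daylight-saving period (22 November 2027 – 27 March 2028), so Ardora Territory is on daylight time, UTC−05:00.
05:00 Ardora Territory + 5h = 10:00 UTC.
At the standard offset (UTC+13:00), 10:00 UTC + 13h = 23:00 Ishkir District standard time.
Daylight saving runs 26 March – 16 October; the standard-time date in Ishkir District, 14 February 2028, is outside that window, so Ishkir District is on standard time at UTC+13:00.
10:00 UTC + 13h = 23:00 Ishkir District.

23:00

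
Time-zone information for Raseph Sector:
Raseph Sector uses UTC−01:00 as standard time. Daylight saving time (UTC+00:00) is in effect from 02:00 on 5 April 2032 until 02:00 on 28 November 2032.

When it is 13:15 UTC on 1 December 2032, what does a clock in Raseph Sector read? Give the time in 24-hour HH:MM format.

At the standard offset (UTC−01:00), 13:15 UTC − 1h = 12:15 Raseph Sector standard time.
The standard-time date in Raseph Sector, 1 December 2032, is outside the daylight-saving period (5 April – 28 November), so Raseph Sector is on standard time, UTC−01:00.
13:15 UTC − 1h = 12:15 local.

12:15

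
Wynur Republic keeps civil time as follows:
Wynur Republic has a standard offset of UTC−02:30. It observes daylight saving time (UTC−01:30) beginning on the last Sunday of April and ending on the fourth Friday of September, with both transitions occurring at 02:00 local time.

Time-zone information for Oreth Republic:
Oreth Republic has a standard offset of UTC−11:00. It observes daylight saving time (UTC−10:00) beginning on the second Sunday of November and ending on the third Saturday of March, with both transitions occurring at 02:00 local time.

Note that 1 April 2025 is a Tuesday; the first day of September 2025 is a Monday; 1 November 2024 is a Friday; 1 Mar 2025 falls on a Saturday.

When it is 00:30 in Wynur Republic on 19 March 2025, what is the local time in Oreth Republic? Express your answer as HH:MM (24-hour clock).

16:00

1 April 2025 is a Tuesday, so Sundays fall on 6, 13, 20, 27; the last is April 27.
1 September 2025 is a Monday, so the first Friday is September 5 and the fourth is September 26.
19 March 2025 is outside the daylight-saving period (27 April – 26 September), so Wynur Republic is on standard time, UTC−02:30.
00:30 Wynur Republic + 2h30m = 03:00 UTC.
1 November 2024 is a Friday, so the first Sunday is November 3 and the second is November 10.
1 March 2025 is a Saturday, so the first Saturday is March 1 and the third is March 15.
At the standard offset (UTC−11:00), 03:00 UTC − 11h = 16:00 Oreth Republic standard time (rolling into the previous day, 18 March 2025).
Daylight saving runs 10 November 2024 – 15 March 2025; the standard-time date in Oreth Republic, 18 March 2025, is outside that window, so Oreth Republic is on standard time at UTC−11:00.
03:00 UTC − 11h = 16:00 Oreth Republic (rolling into the previous day, 18 March 2025).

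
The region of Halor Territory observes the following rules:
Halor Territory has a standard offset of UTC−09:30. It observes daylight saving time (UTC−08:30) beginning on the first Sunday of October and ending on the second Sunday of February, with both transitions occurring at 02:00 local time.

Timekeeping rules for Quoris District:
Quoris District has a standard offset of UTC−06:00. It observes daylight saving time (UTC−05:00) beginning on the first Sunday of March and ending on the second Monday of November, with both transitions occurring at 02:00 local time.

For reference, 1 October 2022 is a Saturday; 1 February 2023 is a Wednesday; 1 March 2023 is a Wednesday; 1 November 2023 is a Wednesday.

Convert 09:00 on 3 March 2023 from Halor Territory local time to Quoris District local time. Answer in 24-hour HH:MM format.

1 October 2022 is a Saturday, so the first Sunday is October 2.
1 February 2023 is a Wednesday, so the first Sunday is February 5 and the second is February 12.
3 March 2023 is outside the daylight-saving period (2 October 2022 – 12 February 2023), so Halor Territory is on standard time, UTC−09:30.
09:00 Halor Territory + 9h30m = 18:30 UTC.
1 March 2023 is a Wednesday, so the first Sunday is March 5.
1 November 2023 is a Wednesday, so the first Monday is November 6 and the second is November 13.
At the standard offset (UTC−06:00), 18:30 UTC − 6h = 12:30 Quoris District standard time.
The standard-time date in Quoris District, 3 March 2023, does not fall between 5 March and 13 November, so daylight saving is not in effect and Quoris District is at UTC−06:00.
18:30 UTC − 6h = 12:30 Quoris District.

12:30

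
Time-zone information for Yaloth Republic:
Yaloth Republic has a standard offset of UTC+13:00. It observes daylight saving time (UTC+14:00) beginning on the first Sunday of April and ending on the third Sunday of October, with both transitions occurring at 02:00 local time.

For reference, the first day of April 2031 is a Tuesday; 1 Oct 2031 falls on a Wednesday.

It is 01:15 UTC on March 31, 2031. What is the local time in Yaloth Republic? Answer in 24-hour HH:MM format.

1 April 2031 is a Tuesday, so the first Sunday is April 6.
1 October 2031 is a Wednesday, so the first Sunday is October 5 and the third is October 19.
At the standard offset (UTC+13:00), 01:15 UTC + 13h = 14:15 Yaloth Republic standard time.
The standard-time date in Yaloth Republic, March 31, 2031, is outside the daylight-saving period (6 April – 19 October), so Yaloth Republic is on standard time, UTC+13:00.
01:15 UTC + 13h = 14:15 local.

14:15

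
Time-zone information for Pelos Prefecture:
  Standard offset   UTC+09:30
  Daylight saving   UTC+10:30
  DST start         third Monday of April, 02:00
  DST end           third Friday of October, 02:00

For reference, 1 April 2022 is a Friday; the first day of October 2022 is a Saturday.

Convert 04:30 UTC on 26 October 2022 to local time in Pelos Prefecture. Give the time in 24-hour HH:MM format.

14:00

1 April 2022 is a Friday, so the first Monday is April 4 and the third is April 18.
1 October 2022 is a Saturday, so the first Friday is October 7 and the third is October 21.
At the standard offset (UTC+09:30), 04:30 UTC + 9h30m = 14:00 Pelos Prefecture standard time.
The standard-time date in Pelos Prefecture, 26 October 2022, is outside the daylight-saving period (18 April – 21 October), so Pelos Prefecture is on standard time, UTC+09:30.
04:30 UTC + 9h30m = 14:00 local.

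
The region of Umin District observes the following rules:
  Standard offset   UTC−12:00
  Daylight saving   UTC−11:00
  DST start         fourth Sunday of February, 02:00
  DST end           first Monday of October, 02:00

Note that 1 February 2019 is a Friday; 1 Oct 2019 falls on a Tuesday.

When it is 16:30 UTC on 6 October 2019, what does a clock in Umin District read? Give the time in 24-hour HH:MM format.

1 February 2019 is a Friday, so the first Sunday is February 3 and the fourth is February 24.
1 October 2019 is a Tuesday, so the first Monday is October 7.
At the standard offset (UTC−12:00), 16:30 UTC − 12h = 04:30 Umin District standard time.
The standard-time date in Umin District, 6 October 2019, falls between 24 February and 7 October, so daylight saving is in effect and Umin District is at UTC−11:00.
16:30 UTC − 11h = 05:30 local.

05:30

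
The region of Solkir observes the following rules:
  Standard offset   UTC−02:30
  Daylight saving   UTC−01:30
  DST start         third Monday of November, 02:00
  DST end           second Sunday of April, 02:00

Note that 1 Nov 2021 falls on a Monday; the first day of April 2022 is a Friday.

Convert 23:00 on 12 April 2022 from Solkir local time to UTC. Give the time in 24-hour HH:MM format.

1 November 2021 is a Monday, so the first Monday is November 1 and the third is November 15.
1 April 2022 is a Friday, so the first Sunday is April 3 and the second is April 10.
12 April 2022 is outside the daylight-saving period (15 November 2021 – 10 April 2022), so Solkir is on standard time, UTC−02:30.
23:00 local + 2h30m = 01:30 UTC (rolling into the next day, 13 April 2022).

01:30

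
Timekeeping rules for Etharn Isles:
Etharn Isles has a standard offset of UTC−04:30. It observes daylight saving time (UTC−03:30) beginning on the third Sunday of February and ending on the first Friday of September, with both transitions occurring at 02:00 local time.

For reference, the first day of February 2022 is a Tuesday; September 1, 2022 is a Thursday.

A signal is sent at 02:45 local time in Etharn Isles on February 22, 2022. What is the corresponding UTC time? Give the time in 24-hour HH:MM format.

1 February 2022 is a Tuesday, so the first Sunday is February 6 and the third is February 20.
1 September 2022 is a Thursday, so the first Friday is September 2.
February 22, 2022 falls between 20 February and 2 September, so daylight saving is in effect and Etharn Isles is at UTC−03:30.
02:45 local + 3h30m = 06:15 UTC.

06:15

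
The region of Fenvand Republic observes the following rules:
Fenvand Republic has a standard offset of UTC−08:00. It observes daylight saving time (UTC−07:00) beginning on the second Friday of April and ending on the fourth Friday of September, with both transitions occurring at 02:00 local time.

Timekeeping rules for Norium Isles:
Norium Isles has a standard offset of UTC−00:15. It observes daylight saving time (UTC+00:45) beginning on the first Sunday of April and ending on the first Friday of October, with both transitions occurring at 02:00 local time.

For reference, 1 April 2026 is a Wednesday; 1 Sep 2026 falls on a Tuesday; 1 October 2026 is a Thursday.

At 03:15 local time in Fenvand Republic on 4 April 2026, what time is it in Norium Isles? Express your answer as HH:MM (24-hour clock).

1 April 2026 is a Wednesday, so the first Friday is April 3 and the second is April 10.
1 September 2026 is a Tuesday, so the first Friday is September 4 and the fourth is September 25.
Daylight saving runs 10 April – 25 September; 4 April 2026 is outside that window, so Fenvand Republic is on standard time at UTC−08:00.
03:15 Fenvand Republic + 8h = 11:15 UTC.
1 April 2026 is a Wednesday, so the first Sunday is April 5.
1 October 2026 is a Thursday, so the first Friday is October 2.
At the standard offset (UTC−00:15), 11:15 UTC − 0h15m = 11:00 Norium Isles standard time.
The standard-time date in Norium Isles, 4 April 2026, does not fall between 5 April and 2 October, so daylight saving is not in effect and Norium Isles is at UTC−00:15.
11:15 UTC − 0h15m = 11:00 Norium Isles.

11:00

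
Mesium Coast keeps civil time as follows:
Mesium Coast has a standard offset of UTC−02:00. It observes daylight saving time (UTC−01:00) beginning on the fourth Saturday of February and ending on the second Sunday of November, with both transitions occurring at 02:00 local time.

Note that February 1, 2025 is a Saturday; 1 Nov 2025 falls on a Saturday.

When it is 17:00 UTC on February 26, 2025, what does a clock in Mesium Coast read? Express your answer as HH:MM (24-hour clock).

1 February 2025 is a Saturday, so the first Saturday is February 1 and the fourth is February 22.
1 November 2025 is a Saturday, so the first Sunday is November 2 and the second is November 9.
At the standard offset (UTC−02:00), 17:00 UTC − 2h = 15:00 Mesium Coast standard time.
Daylight saving runs 22 February – 9 November; the standard-time date in Mesium Coast, February 26, 2025, is inside that window, so Mesium Coast is at UTC−01:00.
17:00 UTC − 1h = 16:00 local.

16:00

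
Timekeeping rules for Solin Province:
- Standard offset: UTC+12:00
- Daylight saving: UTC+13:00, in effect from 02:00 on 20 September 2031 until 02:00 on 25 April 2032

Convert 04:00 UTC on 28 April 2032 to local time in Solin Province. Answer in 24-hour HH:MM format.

16:00

At the standard offset (UTC+12:00), 04:00 UTC + 12h = 16:00 Solin Province standard time.
Daylight saving runs 20 September 2031 – 25 April 2032; the standard-time date in Solin Province, 28 April 2032, is outside that window, so Solin Province is on standard time at UTC+12:00.
04:00 UTC + 12h = 16:00 local.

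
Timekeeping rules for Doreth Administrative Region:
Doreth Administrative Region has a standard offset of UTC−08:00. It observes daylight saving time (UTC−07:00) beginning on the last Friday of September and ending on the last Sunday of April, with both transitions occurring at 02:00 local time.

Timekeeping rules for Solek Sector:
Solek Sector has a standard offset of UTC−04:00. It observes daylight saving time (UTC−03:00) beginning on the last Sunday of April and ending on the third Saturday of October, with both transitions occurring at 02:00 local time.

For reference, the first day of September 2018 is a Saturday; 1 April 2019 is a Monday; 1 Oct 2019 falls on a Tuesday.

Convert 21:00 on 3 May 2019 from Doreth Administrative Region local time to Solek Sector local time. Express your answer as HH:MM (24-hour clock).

1 September 2018 is a Saturday, so Fridays fall on 7, 14, 21, 28; the last is September 28.
1 April 2019 is a Monday, so Sundays fall on 7, 14, 21, 28; the last is April 28.
3 May 2019 is outside the daylight-saving period (28 September 2018 – 28 April 2019), so Doreth Administrative Region is on standard time, UTC−08:00.
21:00 Doreth Administrative Region + 8h = 05:00 UTC (rolling into the next day, 4 May 2019).
1 April 2019 is a Monday, so Sundays fall on 7, 14, 21, 28; the last is April 28.
1 October 2019 is a Tuesday, so the first Saturday is October 5 and the third is October 19.
At the standard offset (UTC−04:00), 05:00 UTC − 4h = 01:00 Solek Sector standard time.
The standard-time date in Solek Sector, 4 May 2019, falls between 28 April and 19 October, so daylight saving is in effect and Solek Sector is at UTC−03:00.
05:00 UTC − 3h = 02:00 Solek Sector.

02:00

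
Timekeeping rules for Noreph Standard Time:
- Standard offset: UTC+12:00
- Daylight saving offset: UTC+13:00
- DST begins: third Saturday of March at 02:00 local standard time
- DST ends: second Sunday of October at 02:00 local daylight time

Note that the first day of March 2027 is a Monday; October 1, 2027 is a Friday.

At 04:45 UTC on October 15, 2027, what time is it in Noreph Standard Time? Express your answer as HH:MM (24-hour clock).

1 March 2027 is a Monday, so the first Saturday is March 6 and the third is March 20.
1 October 2027 is a Friday, so the first Sunday is October 3 and the second is October 10.
At the standard offset (UTC+12:00), 04:45 UTC + 12h = 16:45 Noreph Standard Time standard time.
Daylight saving runs 20 March – 10 October; the standard-time date in Noreph Standard Time, October 15, 2027, is outside that window, so Noreph Standard Time is on standard time at UTC+12:00.
04:45 UTC + 12h = 16:45 local.

16:45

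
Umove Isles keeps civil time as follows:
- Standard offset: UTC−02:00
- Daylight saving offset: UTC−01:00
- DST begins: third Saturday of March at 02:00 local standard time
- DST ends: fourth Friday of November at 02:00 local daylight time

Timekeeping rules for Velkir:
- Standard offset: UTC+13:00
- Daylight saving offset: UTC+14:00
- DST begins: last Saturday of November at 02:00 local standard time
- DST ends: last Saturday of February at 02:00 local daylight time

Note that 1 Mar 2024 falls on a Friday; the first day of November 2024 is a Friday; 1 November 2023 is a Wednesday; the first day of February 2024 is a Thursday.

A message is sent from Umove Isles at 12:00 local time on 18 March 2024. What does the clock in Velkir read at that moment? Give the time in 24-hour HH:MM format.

02:00

1 March 2024 is a Friday, so the first Saturday is March 2 and the third is March 16.
1 November 2024 is a Friday, so the first Friday is November 1 and the fourth is November 22.
18 March 2024 lies within the daylight-saving period (16 March – 22 November), so Umove Isles is on daylight time, UTC−01:00.
12:00 Umove Isles + 1h = 13:00 UTC.
1 November 2023 is a Wednesday, so Saturdays fall on 4, 11, 18, 25; the last is November 25.
1 February 2024 is a Thursday, so Saturdays fall on 3, 10, 17, 24; the last is February 24.
At the standard offset (UTC+13:00), 13:00 UTC + 13h = 02:00 Velkir standard time (rolling into the next day, 19 March 2024).
The standard-time date in Velkir, 19 March 2024, does not fall between 25 November 2023 and 24 February 2024, so daylight saving is not in effect and Velkir is at UTC+13:00.
13:00 UTC + 13h = 02:00 Velkir (rolling into the next day, 19 March 2024).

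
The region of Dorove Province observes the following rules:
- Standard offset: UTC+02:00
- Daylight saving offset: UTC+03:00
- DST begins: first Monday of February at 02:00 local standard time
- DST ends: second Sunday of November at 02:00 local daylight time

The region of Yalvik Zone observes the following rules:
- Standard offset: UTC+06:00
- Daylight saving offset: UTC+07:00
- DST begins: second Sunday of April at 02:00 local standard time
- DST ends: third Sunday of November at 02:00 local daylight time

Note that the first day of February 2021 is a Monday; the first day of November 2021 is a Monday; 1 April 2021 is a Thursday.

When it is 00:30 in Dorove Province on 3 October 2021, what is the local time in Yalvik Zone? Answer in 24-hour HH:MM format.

04:30

1 February 2021 is a Monday, so the first Monday is February 1.
1 November 2021 is a Monday, so the first Sunday is November 7 and the second is November 14.
3 October 2021 falls between 1 February and 14 November, so daylight saving is in effect and Dorove Province is at UTC+03:00.
00:30 Dorove Province − 3h = 21:30 UTC (rolling into the previous day, 2 October 2021).
1 April 2021 is a Thursday, so the first Sunday is April 4 and the second is April 11.
1 November 2021 is a Monday, so the first Sunday is November 7 and the third is November 21.
At the standard offset (UTC+06:00), 21:30 UTC + 6h = 03:30 Yalvik Zone standard time (rolling into the next day, 3 October 2021).
The standard-time date in Yalvik Zone, 3 October 2021, falls between 11 April and 21 November, so daylight saving is in effect and Yalvik Zone is at UTC+07:00.
21:30 UTC + 7h = 04:30 Yalvik Zone (rolling into the next day, 3 October 2021).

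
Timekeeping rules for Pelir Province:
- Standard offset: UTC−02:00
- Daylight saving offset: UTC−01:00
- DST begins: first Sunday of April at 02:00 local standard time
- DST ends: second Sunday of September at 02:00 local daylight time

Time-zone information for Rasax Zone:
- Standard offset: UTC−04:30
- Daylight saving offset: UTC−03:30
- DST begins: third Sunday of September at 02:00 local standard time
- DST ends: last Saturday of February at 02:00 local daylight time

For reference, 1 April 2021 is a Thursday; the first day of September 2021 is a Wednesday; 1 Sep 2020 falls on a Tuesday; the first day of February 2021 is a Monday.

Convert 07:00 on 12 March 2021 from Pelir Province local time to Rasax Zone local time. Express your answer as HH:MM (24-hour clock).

04:30

1 April 2021 is a Thursday, so the first Sunday is April 4.
1 September 2021 is a Wednesday, so the first Sunday is September 5 and the second is September 12.
12 March 2021 is outside the daylight-saving period (4 April – 12 September), so Pelir Province is on standard time, UTC−02:00.
07:00 Pelir Province + 2h = 09:00 UTC.
1 September 2020 is a Tuesday, so the first Sunday is September 6 and the third is September 20.
1 February 2021 is a Monday, so Saturdays fall on 6, 13, 20, 27; the last is February 27.
At the standard offset (UTC−04:30), 09:00 UTC − 4h30m = 04:30 Rasax Zone standard time.
The standard-time date in Rasax Zone, 12 March 2021, does not fall between 20 September 2020 and 27 February 2021, so daylight saving is not in effect and Rasax Zone is at UTC−04:30.
09:00 UTC − 4h30m = 04:30 Rasax Zone.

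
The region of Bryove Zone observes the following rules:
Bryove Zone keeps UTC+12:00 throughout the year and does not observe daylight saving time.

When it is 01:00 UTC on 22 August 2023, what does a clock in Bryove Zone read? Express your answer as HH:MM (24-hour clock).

13:00

Bryove Zone has no daylight saving, so its offset is UTC+12:00 year-round.
01:00 UTC + 12h = 13:00 local.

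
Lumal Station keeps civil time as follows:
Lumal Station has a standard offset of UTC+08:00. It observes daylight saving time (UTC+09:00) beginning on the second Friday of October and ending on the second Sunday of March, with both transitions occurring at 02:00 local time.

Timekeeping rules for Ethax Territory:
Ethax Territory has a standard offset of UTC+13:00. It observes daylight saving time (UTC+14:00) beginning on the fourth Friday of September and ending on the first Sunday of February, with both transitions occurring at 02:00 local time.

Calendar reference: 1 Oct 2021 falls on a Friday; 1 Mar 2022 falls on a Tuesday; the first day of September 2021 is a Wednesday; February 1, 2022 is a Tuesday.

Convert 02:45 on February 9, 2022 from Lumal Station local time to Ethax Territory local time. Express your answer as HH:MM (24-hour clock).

06:45

1 October 2021 is a Friday, so the first Friday is October 1 and the second is October 8.
1 March 2022 is a Tuesday, so the first Sunday is March 6 and the second is March 13.
February 9, 2022 lies within the daylight-saving period (8 October 2021 – 13 March 2022), so Lumal Station is on daylight time, UTC+09:00.
02:45 Lumal Station − 9h = 17:45 UTC (rolling into the previous day, 8 February 2022).
1 September 2021 is a Wednesday, so the first Friday is September 3 and the fourth is September 24.
1 February 2022 is a Tuesday, so the first Sunday is February 6.
At the standard offset (UTC+13:00), 17:45 UTC + 13h = 06:45 Ethax Territory standard time (rolling into the next day, 9 February 2022).
Daylight saving runs 24 September 2021 – 6 February 2022; the standard-time date in Ethax Territory, February 9, 2022, is outside that window, so Ethax Territory is on standard time at UTC+13:00.
17:45 UTC + 13h = 06:45 Ethax Territory (rolling into the next day, 9 February 2022).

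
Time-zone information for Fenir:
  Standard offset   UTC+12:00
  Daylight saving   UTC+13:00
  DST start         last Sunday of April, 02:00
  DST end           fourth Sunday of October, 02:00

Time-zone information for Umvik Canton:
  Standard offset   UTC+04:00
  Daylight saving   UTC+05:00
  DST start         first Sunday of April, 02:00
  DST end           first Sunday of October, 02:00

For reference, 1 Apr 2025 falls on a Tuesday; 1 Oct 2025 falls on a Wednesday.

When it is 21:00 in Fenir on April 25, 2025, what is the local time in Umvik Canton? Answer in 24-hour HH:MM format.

14:00

1 April 2025 is a Tuesday, so Sundays fall on 6, 13, 20, 27; the last is April 27.
1 October 2025 is a Wednesday, so the first Sunday is October 5 and the fourth is October 26.
April 25, 2025 is outside the daylight-saving period (27 April – 26 October), so Fenir is on standard time, UTC+12:00.
21:00 Fenir − 12h = 09:00 UTC.
1 April 2025 is a Tuesday, so the first Sunday is April 6.
1 October 2025 is a Wednesday, so the first Sunday is October 5.
At the standard offset (UTC+04:00), 09:00 UTC + 4h = 13:00 Umvik Canton standard time.
The standard-time date in Umvik Canton, April 25, 2025, falls between 6 April and 5 October, so daylight saving is in effect and Umvik Canton is at UTC+05:00.
09:00 UTC + 5h = 14:00 Umvik Canton.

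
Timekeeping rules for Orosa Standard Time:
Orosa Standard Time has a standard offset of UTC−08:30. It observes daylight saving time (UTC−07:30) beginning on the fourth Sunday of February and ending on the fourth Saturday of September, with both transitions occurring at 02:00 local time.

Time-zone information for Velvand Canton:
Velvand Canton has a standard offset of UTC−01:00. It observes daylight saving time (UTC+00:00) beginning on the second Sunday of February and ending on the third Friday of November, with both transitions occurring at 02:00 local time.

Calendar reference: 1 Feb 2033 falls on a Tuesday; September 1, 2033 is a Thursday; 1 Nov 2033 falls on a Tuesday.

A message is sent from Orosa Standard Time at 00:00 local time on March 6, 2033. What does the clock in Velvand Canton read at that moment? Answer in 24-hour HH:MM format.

1 February 2033 is a Tuesday, so the first Sunday is February 6 and the fourth is February 27.
1 September 2033 is a Thursday, so the first Saturday is September 3 and the fourth is September 24.
March 6, 2033 lies within the daylight-saving period (27 February – 24 September), so Orosa Standard Time is on daylight time, UTC−07:30.
00:00 Orosa Standard Time + 7h30m = 07:30 UTC.
1 February 2033 is a Tuesday, so the first Sunday is February 6 and the second is February 13.
1 November 2033 is a Tuesday, so the first Friday is November 4 and the third is November 18.
At the standard offset (UTC−01:00), 07:30 UTC − 1h = 06:30 Velvand Canton standard time.
The standard-time date in Velvand Canton, March 6, 2033, lies within the daylight-saving period (13 February – 18 November), so Velvand Canton is on daylight time, UTC+00:00.
07:30 UTC + 0h = 07:30 Velvand Canton.

07:30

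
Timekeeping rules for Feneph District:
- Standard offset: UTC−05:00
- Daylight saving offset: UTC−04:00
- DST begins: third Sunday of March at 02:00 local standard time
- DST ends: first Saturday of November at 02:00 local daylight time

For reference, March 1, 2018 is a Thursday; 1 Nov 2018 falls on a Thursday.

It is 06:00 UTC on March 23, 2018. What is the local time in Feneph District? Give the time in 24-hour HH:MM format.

02:00

1 March 2018 is a Thursday, so the first Sunday is March 4 and the third is March 18.
1 November 2018 is a Thursday, so the first Saturday is November 3.
At the standard offset (UTC−05:00), 06:00 UTC − 5h = 01:00 Feneph District standard time.
The standard-time date in Feneph District, March 23, 2018, falls between 18 March and 3 November, so daylight saving is in effect and Feneph District is at UTC−04:00.
06:00 UTC − 4h = 02:00 local.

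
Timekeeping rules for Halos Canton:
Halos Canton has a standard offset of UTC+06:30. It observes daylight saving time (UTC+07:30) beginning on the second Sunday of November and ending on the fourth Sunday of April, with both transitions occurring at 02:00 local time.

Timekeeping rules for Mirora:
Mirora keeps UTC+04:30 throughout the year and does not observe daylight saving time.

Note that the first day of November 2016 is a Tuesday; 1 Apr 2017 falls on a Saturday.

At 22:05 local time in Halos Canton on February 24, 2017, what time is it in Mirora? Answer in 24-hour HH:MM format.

19:05

1 November 2016 is a Tuesday, so the first Sunday is November 6 and the second is November 13.
1 April 2017 is a Saturday, so the first Sunday is April 2 and the fourth is April 23.
February 24, 2017 falls between 13 November 2016 and 23 April 2017, so daylight saving is in effect and Halos Canton is at UTC+07:30.
22:05 Halos Canton − 7h30m = 14:35 UTC.
Mirora stays on UTC+04:30 all year.
14:35 UTC + 4h30m = 19:05 Mirora.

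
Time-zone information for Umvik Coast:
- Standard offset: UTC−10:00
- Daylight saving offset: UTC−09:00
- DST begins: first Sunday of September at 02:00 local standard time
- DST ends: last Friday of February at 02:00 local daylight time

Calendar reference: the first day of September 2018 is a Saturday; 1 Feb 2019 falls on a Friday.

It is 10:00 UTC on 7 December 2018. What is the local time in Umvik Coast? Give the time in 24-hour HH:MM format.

01:00

1 September 2018 is a Saturday, so the first Sunday is September 2.
1 February 2019 is a Friday, so Fridays fall on 1, 8, 15, 22; the last is February 22.
At the standard offset (UTC−10:00), 10:00 UTC − 10h = 00:00 Umvik Coast standard time.
The standard-time date in Umvik Coast, 7 December 2018, lies within the daylight-saving period (2 September 2018 – 22 February 2019), so Umvik Coast is on daylight time, UTC−09:00.
10:00 UTC − 9h = 01:00 local.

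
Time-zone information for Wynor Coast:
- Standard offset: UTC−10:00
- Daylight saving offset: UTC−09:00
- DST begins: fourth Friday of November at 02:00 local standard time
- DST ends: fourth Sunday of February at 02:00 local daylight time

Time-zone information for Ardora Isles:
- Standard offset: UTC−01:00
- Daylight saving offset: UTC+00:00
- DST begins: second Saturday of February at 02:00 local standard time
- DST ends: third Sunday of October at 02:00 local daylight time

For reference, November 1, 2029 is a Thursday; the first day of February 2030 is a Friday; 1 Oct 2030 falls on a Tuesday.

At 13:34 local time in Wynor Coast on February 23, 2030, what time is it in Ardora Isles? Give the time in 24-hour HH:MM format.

22:34

1 November 2029 is a Thursday, so the first Friday is November 2 and the fourth is November 23.
1 February 2030 is a Friday, so the first Sunday is February 3 and the fourth is February 24.
February 23, 2030 lies within the daylight-saving period (23 November 2029 – 24 February 2030), so Wynor Coast is on daylight time, UTC−09:00.
13:34 Wynor Coast + 9h = 22:34 UTC.
1 February 2030 is a Friday, so the first Saturday is February 2 and the second is February 9.
1 October 2030 is a Tuesday, so the first Sunday is October 6 and the third is October 20.
At the standard offset (UTC−01:00), 22:34 UTC − 1h = 21:34 Ardora Isles standard time.
The standard-time date in Ardora Isles, February 23, 2030, falls between 9 February and 20 October, so daylight saving is in effect and Ardora Isles is at UTC+00:00.
22:34 UTC + 0h = 22:34 Ardora Isles.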